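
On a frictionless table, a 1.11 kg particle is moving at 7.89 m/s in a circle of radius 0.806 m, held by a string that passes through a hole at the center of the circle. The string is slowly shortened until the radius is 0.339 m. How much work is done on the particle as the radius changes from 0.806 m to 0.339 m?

W ≈ 161 J

The only horizontal force on the mass is along the cord (radial), so it exerts no torque about the hole and angular momentum m v r is conserved.
v₂ = v₁ r₁ / r₂ = (7.89)(0.806) / (0.339) = 18.76 m/s.
W = ΔKE = ½m(v₂² − v₁²) = 160.8 J.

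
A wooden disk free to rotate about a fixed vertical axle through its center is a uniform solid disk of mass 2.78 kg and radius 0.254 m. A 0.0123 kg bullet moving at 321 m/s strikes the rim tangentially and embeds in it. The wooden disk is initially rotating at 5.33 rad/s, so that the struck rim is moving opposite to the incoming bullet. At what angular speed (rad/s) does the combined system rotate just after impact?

|ω_f| ≈ 5.80 rad/s

The axle reaction passes through the axle and exerts no torque about it; angular momentum about the axle is conserved through the impact.
I_p = ½(2.78)(0.254)² = 0.08968 kg·m². Taking the sense of the bullet's angular momentum as positive, L_{bullet} = m v R = (0.0123)(321)(0.254) = 1.003 kg·m²/s.
L_i = −I_p ω_p + m v R = −(0.08968)(5.33) + 1.003 = 0.5249 kg·m²/s.
After sticking, I_f = I_p + m R² = 0.08968 + (0.0123)(0.254)² = 0.09047 kg·m².
ω_f = L_i / I_f = 0.5249 / 0.09047 = 5.802 rad/s.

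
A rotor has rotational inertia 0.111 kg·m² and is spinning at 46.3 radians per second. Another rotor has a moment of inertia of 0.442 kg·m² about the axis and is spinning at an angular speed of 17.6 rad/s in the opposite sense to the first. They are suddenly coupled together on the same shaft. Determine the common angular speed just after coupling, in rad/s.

The coupling torques are internal; angular momentum about the shared axis is conserved.
Taking A's sense as positive: L = (0.1110)(46.3) − (0.4420)(17.6) = -2.640 kg·m²·rad/s.
Combined I = 0.1110 + 0.4420 = 0.5530 kg·m².
ω_f = L / I = -2.640 / 0.5530 = -4.774 rad/s.

|ω_f| ≈ 4.77 rad/s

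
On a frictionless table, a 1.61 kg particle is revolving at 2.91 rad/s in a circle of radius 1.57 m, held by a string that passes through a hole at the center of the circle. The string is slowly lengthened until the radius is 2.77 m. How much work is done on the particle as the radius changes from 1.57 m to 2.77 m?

W ≈ -11.4 J

No torque about the axis ⇒ m r₁² ω₁ = m r₂² ω₂.
ω₂ = ω₁ (r₁/r₂)² = (2.91)(1.57/2.77)² = 0.9348 rad/s.
W = ΔKE = ½m(v₂² − v₁²) = -11.40 J.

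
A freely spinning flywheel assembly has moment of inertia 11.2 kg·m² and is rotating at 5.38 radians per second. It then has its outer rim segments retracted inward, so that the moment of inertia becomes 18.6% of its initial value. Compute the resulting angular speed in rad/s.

ω₂ ≈ 28.9 rad/s

No external torque acts about the spin axis, so angular momentum is conserved.
I₂ = 0.186 × 11.2 = 2.083 kg·m².
ω₂ = I₁ω₁ / I₂ = (11.20)(5.38 rad/s) / (2.083) = 28.92 rad/s.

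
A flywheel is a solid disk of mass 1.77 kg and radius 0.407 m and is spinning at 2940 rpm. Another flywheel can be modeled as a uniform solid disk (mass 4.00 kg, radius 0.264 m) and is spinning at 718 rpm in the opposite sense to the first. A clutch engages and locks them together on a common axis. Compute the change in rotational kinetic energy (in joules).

ΔKE ≈ -5240 J

The coupling torques are internal; angular momentum about the shared axis is conserved.
Moments of inertia: I_A = ½(1.77)(0.407)² = 0.1466 kg·m²; I_B = ½(4.00)(0.264)² = 0.1394 kg·m².
Taking A's sense as positive: L = (0.1466)(2940) − (0.1394)(718) = 330.9 kg·m²·rpm.
Combined I = 0.1466 + 0.1394 = 0.2860 kg·m².
ω_f = L / I = 330.9 / 0.2860 = 1157 rpm.
KE_i = ½ΣIω² = 7342 J; KE_f = ½(0.2860)(121.2)² = 2100 J.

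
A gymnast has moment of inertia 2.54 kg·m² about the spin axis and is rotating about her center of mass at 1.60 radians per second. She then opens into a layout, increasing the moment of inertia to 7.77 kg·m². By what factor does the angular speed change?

ω₂/ω₁ ≈ 0.327

With no external torque about the axis, L is conserved: I₁ω₁ = I₂ω₂.
ω₂/ω₁ = I₁/I₂ = 2.540 / 7.770 = 0.3269.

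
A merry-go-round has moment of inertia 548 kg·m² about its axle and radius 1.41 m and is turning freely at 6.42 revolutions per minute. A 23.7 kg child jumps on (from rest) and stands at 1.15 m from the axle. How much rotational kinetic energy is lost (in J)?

energy lost ≈ 6.70 J

The added mass arrives with no angular momentum about the axle, and any external torque about the axle is negligible, so the system's angular momentum is conserved.
Added inertia Σmr² = (23.7)(1.15)² = 31.34 kg·m²; I_f = 548.0 + 31.34 = 579.3 kg·m².
ω_f = I_p ω_i / I_f = (548.0)(6.42) / 579.3 = 6.073 rpm.
KE_i = ½(548.0)(0.6723 rad/s)² = 123.8 J; KE_f = ½(579.3)(0.6359)² = 117.1 J.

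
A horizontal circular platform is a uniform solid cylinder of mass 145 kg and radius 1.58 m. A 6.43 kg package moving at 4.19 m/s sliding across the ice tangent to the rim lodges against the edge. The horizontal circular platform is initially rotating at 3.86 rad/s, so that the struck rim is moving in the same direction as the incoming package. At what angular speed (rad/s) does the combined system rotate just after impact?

|ω_f| ≈ 3.76 rad/s

The axle reaction passes through the central axle and exerts no torque about it; angular momentum about the central axle is conserved through the impact.
I_p = ½(145)(1.58)² = 181.0 kg·m². Taking the sense of the package's angular momentum as positive, L_{package} = m v R = (6.43)(4.19)(1.58) = 42.57 kg·m²/s.
L_i = +I_p ω_p + m v R = +(181.0)(3.86) + 42.57 = 741.2 kg·m²/s.
After sticking, I_f = I_p + m R² = 181.0 + (6.43)(1.58)² = 197.0 kg·m².
ω_f = L_i / I_f = 741.2 / 197.0 = 3.762 rad/s.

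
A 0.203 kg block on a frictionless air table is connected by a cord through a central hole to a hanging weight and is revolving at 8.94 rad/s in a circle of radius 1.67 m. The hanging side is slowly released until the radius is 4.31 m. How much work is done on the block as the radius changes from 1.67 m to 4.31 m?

W ≈ -19.2 J

The constraining force is radial, so m r² ω about the center is conserved.
ω₂ = ω₁ (r₁/r₂)² = (8.94)(1.67/4.31)² = 1.342 rad/s.
W = ΔKE = ½m(v₂² − v₁²) = -19.23 J.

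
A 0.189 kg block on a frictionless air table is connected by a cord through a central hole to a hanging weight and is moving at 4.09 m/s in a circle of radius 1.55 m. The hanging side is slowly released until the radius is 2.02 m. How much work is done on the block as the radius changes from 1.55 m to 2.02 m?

Central (radial) force ⇒ zero torque about the center ⇒ m v r is constant.
v₂ = v₁ r₁ / r₂ = (4.09)(1.55) / (2.02) = 3.138 m/s.
W = ΔKE = ½m(v₂² − v₁²) = -0.6500 J.

W ≈ -0.650 J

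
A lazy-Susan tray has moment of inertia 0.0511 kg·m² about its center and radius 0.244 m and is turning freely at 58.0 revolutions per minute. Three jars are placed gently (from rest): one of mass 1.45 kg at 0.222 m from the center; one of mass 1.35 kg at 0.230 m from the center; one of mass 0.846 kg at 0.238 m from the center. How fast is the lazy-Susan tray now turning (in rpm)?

ω_f ≈ 12.3 rpm

The added mass arrives with no angular momentum about the center, and any external torque about the center is negligible, so the system's angular momentum is conserved.
Added inertia Σmr² = (1.45)(0.222)² + (1.35)(0.230)² + (0.846)(0.238)² = 0.1908 kg·m²; I_f = 0.05110 + 0.1908 = 0.2419 kg·m².
ω_f = I_p ω_i / I_f = (0.05110)(58.0) / 0.2419 = 12.25 rpm.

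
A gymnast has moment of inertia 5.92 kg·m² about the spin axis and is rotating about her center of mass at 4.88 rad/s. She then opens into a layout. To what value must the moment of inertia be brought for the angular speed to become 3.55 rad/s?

I₂ ≈ 8.14 kg·m²

With no external torque about the axis, L is conserved: I₁ω₁ = I₂ω₂.
I₂ = I₁ω₁ / ω₂ = (5.92)(4.88) / (3.55) = 8.138 kg·m².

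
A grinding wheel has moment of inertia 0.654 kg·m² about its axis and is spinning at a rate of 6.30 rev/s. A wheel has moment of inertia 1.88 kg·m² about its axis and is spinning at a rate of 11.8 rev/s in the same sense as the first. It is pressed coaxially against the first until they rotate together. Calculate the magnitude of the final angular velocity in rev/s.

|ω_f| ≈ 10.4 rev/s

The coupling torques are internal; angular momentum about the shared axis is conserved.
Taking A's sense as positive: L = (0.6540)(6.30) + (1.880)(11.8) = 26.30 kg·m²·rev/s.
Combined I = 0.6540 + 1.880 = 2.534 kg·m².
ω_f = L / I = 26.30 / 2.534 = 10.38 rev/s.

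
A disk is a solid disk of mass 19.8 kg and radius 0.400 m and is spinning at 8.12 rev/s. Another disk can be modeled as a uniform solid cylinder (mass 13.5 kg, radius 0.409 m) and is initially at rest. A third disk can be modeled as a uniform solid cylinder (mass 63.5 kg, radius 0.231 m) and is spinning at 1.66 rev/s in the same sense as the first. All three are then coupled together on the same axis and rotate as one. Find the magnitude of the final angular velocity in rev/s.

|ω_f| ≈ 3.56 rev/s

The coupling torques are internal; angular momentum about the shared axis is conserved.
Moments of inertia: I_A = ½(19.8)(0.400)² = 1.584 kg·m²; I_B = ½(13.5)(0.409)² = 1.129 kg·m²; I_C = ½(63.5)(0.231)² = 1.694 kg·m².
Taking A's sense as positive: L = (1.584)(8.12) + (1.694)(1.66) = 15.67 kg·m²·rev/s.
Combined I = 1.584 + 1.129 + 1.694 = 4.407 kg·m².
ω_f = L / I = 15.67 / 4.407 = 3.556 rev/s.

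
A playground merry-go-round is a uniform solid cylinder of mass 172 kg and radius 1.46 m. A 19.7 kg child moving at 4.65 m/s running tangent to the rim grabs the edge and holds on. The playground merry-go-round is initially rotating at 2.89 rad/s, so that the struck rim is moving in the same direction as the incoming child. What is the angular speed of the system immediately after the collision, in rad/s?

The axle reaction passes through the axle and exerts no torque about it; angular momentum about the axle is conserved through the impact.
I_p = ½(172)(1.46)² = 183.3 kg·m². Taking the sense of the child's angular momentum as positive, L_{child} = m v R = (19.7)(4.65)(1.46) = 133.7 kg·m²/s.
L_i = +I_p ω_p + m v R = +(183.3)(2.89) + 133.7 = 663.5 kg·m²/s.
After sticking, I_f = I_p + m R² = 183.3 + (19.7)(1.46)² = 225.3 kg·m².
ω_f = L_i / I_f = 663.5 / 225.3 = 2.945 rad/s.

|ω_f| ≈ 2.94 rad/s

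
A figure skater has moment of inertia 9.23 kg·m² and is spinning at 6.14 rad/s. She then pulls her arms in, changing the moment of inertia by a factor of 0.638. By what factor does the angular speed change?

With no external torque about the axis, L is conserved: I₁ω₁ = I₂ω₂.
I₂ = 0.638 × 9.23 = 5.889 kg·m².
ω₂/ω₁ = I₁/I₂ = 9.230 / 5.889 = 1.567.

ω₂/ω₁ ≈ 1.57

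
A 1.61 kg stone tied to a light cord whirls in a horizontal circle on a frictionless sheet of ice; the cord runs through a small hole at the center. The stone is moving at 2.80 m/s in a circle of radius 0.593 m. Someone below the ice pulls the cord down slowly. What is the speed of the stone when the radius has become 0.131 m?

v₂ ≈ 12.7 m/s

Central (radial) force ⇒ zero torque about the center ⇒ m v r is constant.
v₂ = v₁ r₁ / r₂ = (2.80)(0.593) / (0.131) = 12.67 m/s.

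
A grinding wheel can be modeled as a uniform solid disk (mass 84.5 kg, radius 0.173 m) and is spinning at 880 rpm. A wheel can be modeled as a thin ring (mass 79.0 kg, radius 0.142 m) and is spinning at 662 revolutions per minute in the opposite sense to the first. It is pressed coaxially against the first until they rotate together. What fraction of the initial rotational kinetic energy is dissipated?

No external torque acts about the common axis, so total angular momentum is conserved.
Moments of inertia: I_A = ½(84.5)(0.173)² = 1.265 kg·m²; I_B = (79.0)(0.142)² = 1.593 kg·m².
Taking A's sense as positive: L = (1.265)(880) − (1.593)(662) = 58.22 kg·m²·rpm.
Combined I = 1.265 + 1.593 = 2.857 kg·m².
ω_f = L / I = 58.22 / 2.857 = 20.38 rpm.
KE_i = ½ΣIω² = 9197 J; KE_f = ½(2.857)(2.134)² = 6.505 J.
Fraction dissipated = (KE_i − KE_f)/KE_i = 0.9993.

fraction ≈ 0.999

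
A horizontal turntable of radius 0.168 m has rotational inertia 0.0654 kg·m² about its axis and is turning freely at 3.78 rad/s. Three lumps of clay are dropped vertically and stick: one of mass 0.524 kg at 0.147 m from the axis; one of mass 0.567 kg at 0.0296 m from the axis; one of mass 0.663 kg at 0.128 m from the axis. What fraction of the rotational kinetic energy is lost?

fraction ≈ 0.258

The added mass arrives with no angular momentum about the axis, and any external torque about the axis is negligible, so the system's angular momentum is conserved.
Added inertia Σmr² = (0.524)(0.147)² + (0.567)(0.0296)² + (0.663)(0.128)² = 0.02268 kg·m²; I_f = 0.06540 + 0.02268 = 0.08808 kg·m².
ω_f = I_p ω_i / I_f = (0.06540)(3.78) / 0.08808 = 2.807 rad/s.
KE_i = ½(0.06540)(3.780 rad/s)² = 0.4672 J; KE_f = ½(0.08808)(2.807)² = 0.3469 J.
Fraction lost = 0.2575.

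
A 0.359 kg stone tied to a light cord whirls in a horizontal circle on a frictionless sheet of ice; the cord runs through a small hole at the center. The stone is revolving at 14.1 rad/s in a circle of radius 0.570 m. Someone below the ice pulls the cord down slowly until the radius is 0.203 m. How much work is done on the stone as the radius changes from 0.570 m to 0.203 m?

W ≈ 79.8 J

The constraining force is radial, so m r² ω about the center is conserved.
ω₂ = ω₁ (r₁/r₂)² = (14.1)(0.570/0.203)² = 111.2 rad/s.
W = ΔKE = ½m(v₂² − v₁²) = 79.82 J.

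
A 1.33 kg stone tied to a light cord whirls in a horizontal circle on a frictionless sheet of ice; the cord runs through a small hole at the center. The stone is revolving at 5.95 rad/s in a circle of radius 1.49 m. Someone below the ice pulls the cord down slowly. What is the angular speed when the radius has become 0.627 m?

ω₂ ≈ 33.6 rad/s

The constraining force is radial, so m r² ω about the center is conserved.
ω₂ = ω₁ (r₁/r₂)² = (5.95)(1.49/0.627)² = 33.60 rad/s.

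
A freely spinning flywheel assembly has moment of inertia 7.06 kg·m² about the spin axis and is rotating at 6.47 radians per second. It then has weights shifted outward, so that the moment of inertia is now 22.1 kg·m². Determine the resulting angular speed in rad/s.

ω₂ ≈ 2.07 rad/s

With no external torque about the axis, L is conserved: I₁ω₁ = I₂ω₂.
ω₂ = I₁ω₁ / I₂ = (7.060)(6.47 rad/s) / (22.10) = 2.067 rad/s.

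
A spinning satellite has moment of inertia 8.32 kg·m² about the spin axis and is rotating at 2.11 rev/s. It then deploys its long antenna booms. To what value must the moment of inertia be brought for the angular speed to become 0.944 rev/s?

I₂ ≈ 18.6 kg·m²

With no external torque about the axis, L is conserved: I₁ω₁ = I₂ω₂.
I₂ = I₁ω₁ / ω₂ = (8.32)(2.11) / (0.944) = 18.60 kg·m².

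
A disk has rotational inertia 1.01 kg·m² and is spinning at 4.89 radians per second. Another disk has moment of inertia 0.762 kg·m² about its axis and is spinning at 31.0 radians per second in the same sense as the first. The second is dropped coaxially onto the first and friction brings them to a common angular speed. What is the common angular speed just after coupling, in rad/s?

|ω_f| ≈ 16.1 rad/s

The coupling torques are internal; angular momentum about the shared axis is conserved.
Taking A's sense as positive: L = (1.010)(4.89) + (0.7620)(31.0) = 28.56 kg·m²·rad/s.
Combined I = 1.010 + 0.7620 = 1.772 kg·m².
ω_f = L / I = 28.56 / 1.772 = 16.12 rad/s.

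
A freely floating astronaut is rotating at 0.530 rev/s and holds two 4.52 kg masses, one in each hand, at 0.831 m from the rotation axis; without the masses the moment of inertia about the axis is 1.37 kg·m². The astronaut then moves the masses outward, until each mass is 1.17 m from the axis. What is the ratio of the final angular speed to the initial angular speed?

No external torque acts about the spin axis, so angular momentum is conserved.
I₁ = 1.37 + 2(4.52)(0.831)² = 7.613 kg·m²; I₂ = 1.37 + 2(4.52)(1.17)² = 13.74 kg·m².
ω₂/ω₁ = I₁/I₂ = 7.613 / 13.74 = 0.5539.

ω₂/ω₁ ≈ 0.554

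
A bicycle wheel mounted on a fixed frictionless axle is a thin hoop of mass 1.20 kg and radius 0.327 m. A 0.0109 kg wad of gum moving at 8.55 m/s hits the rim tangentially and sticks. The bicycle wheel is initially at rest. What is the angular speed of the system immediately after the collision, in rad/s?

|ω_f| ≈ 0.235 rad/s

About the axle the impulsive forces during the collision are internal, so angular momentum about that axis is conserved.
I_p = (1.20)(0.327)² = 0.1283 kg·m². Taking the sense of the wad of gum's angular momentum as positive, L_{wad} = m v R = (0.0109)(8.55)(0.327) = 0.03047 kg·m²/s.
L_i = 0 + 0.03047 = 0.03047 kg·m²/s.
After sticking, I_f = I_p + m R² = 0.1283 + (0.0109)(0.327)² = 0.1295 kg·m².
ω_f = L_i / I_f = 0.03047 / 0.1295 = 0.2354 rad/s.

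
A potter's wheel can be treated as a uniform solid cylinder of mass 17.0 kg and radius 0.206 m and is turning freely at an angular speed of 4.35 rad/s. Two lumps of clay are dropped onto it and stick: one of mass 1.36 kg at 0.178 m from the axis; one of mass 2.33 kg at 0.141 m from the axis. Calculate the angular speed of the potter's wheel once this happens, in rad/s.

ω_f ≈ 3.49 rad/s

No external torque acts about the axis; L_before = L_after.
I_p = ½(17.0)(0.206)² = 0.3607 kg·m².
Added inertia Σmr² = (1.36)(0.178)² + (2.33)(0.141)² = 0.08941 kg·m²; I_f = 0.3607 + 0.08941 = 0.4501 kg·m².
ω_f = I_p ω_i / I_f = (0.3607)(4.35) / 0.4501 = 3.486 rad/s.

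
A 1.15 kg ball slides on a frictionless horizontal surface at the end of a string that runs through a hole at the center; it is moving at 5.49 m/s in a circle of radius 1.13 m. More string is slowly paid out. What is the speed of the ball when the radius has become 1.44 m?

Central (radial) force ⇒ zero torque about the center ⇒ m v r is constant.
v₂ = v₁ r₁ / r₂ = (5.49)(1.13) / (1.44) = 4.308 m/s.

v₂ ≈ 4.31 m/s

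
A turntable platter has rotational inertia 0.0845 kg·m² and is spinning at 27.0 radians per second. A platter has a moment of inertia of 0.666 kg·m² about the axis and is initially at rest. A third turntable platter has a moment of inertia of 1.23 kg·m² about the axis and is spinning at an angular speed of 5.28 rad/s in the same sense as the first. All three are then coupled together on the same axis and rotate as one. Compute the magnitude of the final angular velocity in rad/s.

The coupling torques are internal; angular momentum about the shared axis is conserved.
Taking A's sense as positive: L = (0.08450)(27.0) + (1.230)(5.28) = 8.776 kg·m²·rad/s.
Combined I = 0.08450 + 0.6660 + 1.230 = 1.980 kg·m².
ω_f = L / I = 8.776 / 1.980 = 4.431 rad/s.

|ω_f| ≈ 4.43 rad/s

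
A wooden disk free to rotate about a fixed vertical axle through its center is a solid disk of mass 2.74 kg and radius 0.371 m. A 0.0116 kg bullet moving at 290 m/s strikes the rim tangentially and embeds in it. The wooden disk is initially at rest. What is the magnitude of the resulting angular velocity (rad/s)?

The axle reaction passes through the axle and exerts no torque about it; angular momentum about the axle is conserved through the impact.
I_p = ½(2.74)(0.371)² = 0.1886 kg·m². Taking the sense of the bullet's angular momentum as positive, L_{bullet} = m v R = (0.0116)(290)(0.371) = 1.248 kg·m²/s.
L_i = 0 + 1.248 = 1.248 kg·m²/s.
After sticking, I_f = I_p + m R² = 0.1886 + (0.0116)(0.371)² = 0.1902 kg·m².
ω_f = L_i / I_f = 1.248 / 0.1902 = 6.563 rad/s.

|ω_f| ≈ 6.56 rad/s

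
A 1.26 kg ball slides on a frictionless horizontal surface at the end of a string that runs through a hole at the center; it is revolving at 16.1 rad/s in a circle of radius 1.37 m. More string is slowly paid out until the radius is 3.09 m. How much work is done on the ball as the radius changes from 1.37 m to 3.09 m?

No torque about the axis ⇒ m r₁² ω₁ = m r₂² ω₂.
ω₂ = ω₁ (r₁/r₂)² = (16.1)(1.37/3.09)² = 3.165 rad/s.
W = ΔKE = ½m(v₂² − v₁²) = -246.3 J.

W ≈ -246 J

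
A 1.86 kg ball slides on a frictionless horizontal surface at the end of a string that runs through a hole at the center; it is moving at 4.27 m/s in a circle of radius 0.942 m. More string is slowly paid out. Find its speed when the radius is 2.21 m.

v₂ ≈ 1.82 m/s

Central (radial) force ⇒ zero torque about the center ⇒ m v r is constant.
v₂ = v₁ r₁ / r₂ = (4.27)(0.942) / (2.21) = 1.820 m/s.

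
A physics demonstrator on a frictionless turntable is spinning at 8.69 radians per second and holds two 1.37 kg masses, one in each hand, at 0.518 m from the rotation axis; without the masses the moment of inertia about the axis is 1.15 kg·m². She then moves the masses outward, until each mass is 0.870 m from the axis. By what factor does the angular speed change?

Angular momentum about the spin axis is conserved since the torque about it is zero.
I₁ = 1.15 + 2(1.37)(0.518)² = 1.885 kg·m²; I₂ = 1.15 + 2(1.37)(0.870)² = 3.224 kg·m².
ω₂/ω₁ = I₁/I₂ = 1.885 / 3.224 = 0.5848.

ω₂/ω₁ ≈ 0.585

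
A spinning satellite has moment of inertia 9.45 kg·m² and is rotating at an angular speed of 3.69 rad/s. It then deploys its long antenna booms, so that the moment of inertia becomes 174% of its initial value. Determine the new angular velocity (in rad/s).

No external torque acts about the spin axis, so angular momentum is conserved.
I₂ = 1.74 × 9.45 = 16.44 kg·m².
ω₂ = I₁ω₁ / I₂ = (9.450)(3.69 rad/s) / (16.44) = 2.121 rad/s.

ω₂ ≈ 2.12 rad/s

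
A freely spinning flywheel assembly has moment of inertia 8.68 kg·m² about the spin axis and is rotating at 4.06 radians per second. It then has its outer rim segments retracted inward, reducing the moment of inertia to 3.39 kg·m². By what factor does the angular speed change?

No external torque acts about the spin axis, so angular momentum is conserved.
ω₂/ω₁ = I₁/I₂ = 8.680 / 3.390 = 2.560.

ω₂/ω₁ ≈ 2.56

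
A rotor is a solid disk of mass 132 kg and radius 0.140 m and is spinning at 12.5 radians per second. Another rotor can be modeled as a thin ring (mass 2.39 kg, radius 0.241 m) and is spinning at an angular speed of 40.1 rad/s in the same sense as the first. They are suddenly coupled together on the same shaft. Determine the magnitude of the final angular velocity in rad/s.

The coupling torques are internal; angular momentum about the shared axis is conserved.
Moments of inertia: I_A = ½(132)(0.140)² = 1.294 kg·m²; I_B = (2.39)(0.241)² = 0.1388 kg·m².
Taking A's sense as positive: L = (1.294)(12.5) + (0.1388)(40.1) = 21.74 kg·m²·rad/s.
Combined I = 1.294 + 0.1388 = 1.432 kg·m².
ω_f = L / I = 21.74 / 1.432 = 15.17 rad/s.

|ω_f| ≈ 15.2 rad/s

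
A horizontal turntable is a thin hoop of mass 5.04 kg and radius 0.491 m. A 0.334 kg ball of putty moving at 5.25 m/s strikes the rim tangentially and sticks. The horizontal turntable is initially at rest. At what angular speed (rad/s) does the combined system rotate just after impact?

About the axle the impulsive forces during the collision are internal, so angular momentum about that axis is conserved.
I_p = (5.04)(0.491)² = 1.215 kg·m². Taking the sense of the ball of putty's angular momentum as positive, L_{ball} = m v R = (0.334)(5.25)(0.491) = 0.8610 kg·m²/s.
L_i = 0 + 0.8610 = 0.8610 kg·m²/s.
After sticking, I_f = I_p + m R² = 1.215 + (0.334)(0.491)² = 1.296 kg·m².
ω_f = L_i / I_f = 0.8610 / 1.296 = 0.6645 rad/s.

|ω_f| ≈ 0.665 rad/s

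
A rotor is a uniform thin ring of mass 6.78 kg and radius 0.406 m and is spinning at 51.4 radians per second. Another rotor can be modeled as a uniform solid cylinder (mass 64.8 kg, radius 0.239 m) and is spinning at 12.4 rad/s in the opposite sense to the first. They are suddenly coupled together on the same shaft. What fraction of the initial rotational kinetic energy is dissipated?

The coupling torques are internal; angular momentum about the shared axis is conserved.
Moments of inertia: I_A = (6.78)(0.406)² = 1.118 kg·m²; I_B = ½(64.8)(0.239)² = 1.851 kg·m².
Taking A's sense as positive: L = (1.118)(51.4) − (1.851)(12.4) = 34.50 kg·m²·rad/s.
Combined I = 1.118 + 1.851 = 2.968 kg·m².
ω_f = L / I = 34.50 / 2.968 = 11.62 rad/s.
KE_i = ½ΣIω² = 1619 J; KE_f = ½(2.968)(11.62)² = 200.4 J.
Fraction dissipated = (KE_i − KE_f)/KE_i = 0.8762.

fraction ≈ 0.876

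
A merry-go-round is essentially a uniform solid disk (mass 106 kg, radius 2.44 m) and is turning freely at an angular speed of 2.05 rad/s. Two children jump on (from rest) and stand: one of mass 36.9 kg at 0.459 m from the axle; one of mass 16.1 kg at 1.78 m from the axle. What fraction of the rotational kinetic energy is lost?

The added mass arrives with no angular momentum about the axle, and any external torque about the axle is negligible, so the system's angular momentum is conserved.
I_p = ½(106)(2.44)² = 315.5 kg·m².
Added inertia Σmr² = (36.9)(0.459)² + (16.1)(1.78)² = 58.79 kg·m²; I_f = 315.5 + 58.79 = 374.3 kg·m².
ω_f = I_p ω_i / I_f = (315.5)(2.05) / 374.3 = 1.728 rad/s.
KE_i = ½(315.5)(2.050 rad/s)² = 663.0 J; KE_f = ½(374.3)(1.728)² = 558.9 J.
Fraction lost = 0.1570.

fraction ≈ 0.157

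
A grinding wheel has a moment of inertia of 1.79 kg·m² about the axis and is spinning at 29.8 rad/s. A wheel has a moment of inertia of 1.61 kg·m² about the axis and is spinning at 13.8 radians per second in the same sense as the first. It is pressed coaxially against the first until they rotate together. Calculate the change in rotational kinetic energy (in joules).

ΔKE ≈ -108 J

No external torque acts about the common axis, so total angular momentum is conserved.
Taking A's sense as positive: L = (1.790)(29.8) + (1.610)(13.8) = 75.56 kg·m²·rad/s.
Combined I = 1.790 + 1.610 = 3.400 kg·m².
ω_f = L / I = 75.56 / 3.400 = 22.22 rad/s.
KE_i = ½ΣIω² = 948.1 J; KE_f = ½(3.400)(22.22)² = 839.6 J.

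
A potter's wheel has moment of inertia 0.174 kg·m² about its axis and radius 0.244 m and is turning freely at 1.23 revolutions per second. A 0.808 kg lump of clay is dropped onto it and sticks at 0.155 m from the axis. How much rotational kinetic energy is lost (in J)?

The added mass arrives with no angular momentum about the axis, and any external torque about the axis is negligible, so the system's angular momentum is conserved.
Added inertia Σmr² = (0.808)(0.155)² = 0.01941 kg·m²; I_f = 0.1740 + 0.01941 = 0.1934 kg·m².
ω_f = I_p ω_i / I_f = (0.1740)(1.23) / 0.1934 = 1.107 rev/s.
KE_i = ½(0.1740)(7.728 rad/s)² = 5.196 J; KE_f = ½(0.1934)(6.953)² = 4.675 J.

energy lost ≈ 0.522 J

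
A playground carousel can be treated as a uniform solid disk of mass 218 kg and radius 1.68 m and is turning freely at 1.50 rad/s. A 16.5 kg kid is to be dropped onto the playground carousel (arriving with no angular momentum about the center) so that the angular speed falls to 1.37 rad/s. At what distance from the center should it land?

r ≈ 1.33 m

The added mass arrives with no angular momentum about the center, and any external torque about the center is negligible, so the system's angular momentum is conserved.
I_p = ½(218)(1.68)² = 307.6 kg·m².
I_p ω_i = (I_p + m r²) ω_f ⇒ m r² = I_p(ω_i/ω_f − 1) = 307.6(1.50/1.37 − 1) = 29.19 kg·m².
r = √(29.19/16.5) = 1.330 m.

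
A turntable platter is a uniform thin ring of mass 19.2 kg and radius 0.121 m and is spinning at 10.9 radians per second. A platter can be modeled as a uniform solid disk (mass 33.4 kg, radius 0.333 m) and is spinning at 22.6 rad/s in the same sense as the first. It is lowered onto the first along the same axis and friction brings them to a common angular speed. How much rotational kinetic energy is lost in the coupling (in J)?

No external torque acts about the common axis, so total angular momentum is conserved.
Moments of inertia: I_A = (19.2)(0.121)² = 0.2811 kg·m²; I_B = ½(33.4)(0.333)² = 1.852 kg·m².
Taking A's sense as positive: L = (0.2811)(10.9) + (1.852)(22.6) = 44.92 kg·m²·rad/s.
Combined I = 0.2811 + 1.852 = 2.133 kg·m².
ω_f = L / I = 44.92 / 2.133 = 21.06 rad/s.
KE_i = ½ΣIω² = 489.6 J; KE_f = ½(2.133)(21.06)² = 472.9 J.

ΔKE lost ≈ 16.7 J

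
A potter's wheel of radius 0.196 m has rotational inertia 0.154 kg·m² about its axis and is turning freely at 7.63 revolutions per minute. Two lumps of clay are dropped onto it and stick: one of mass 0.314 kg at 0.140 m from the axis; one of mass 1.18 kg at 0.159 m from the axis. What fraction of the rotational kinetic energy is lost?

fraction ≈ 0.189

No external torque acts about the axis; L_before = L_after.
Added inertia Σmr² = (0.314)(0.140)² + (1.18)(0.159)² = 0.03599 kg·m²; I_f = 0.1540 + 0.03599 = 0.1900 kg·m².
ω_f = I_p ω_i / I_f = (0.1540)(7.63) / 0.1900 = 6.185 rpm.
KE_i = ½(0.1540)(0.7990 rad/s)² = 0.04916 J; KE_f = ½(0.1900)(0.6477)² = 0.03985 J.
Fraction lost = 0.1894.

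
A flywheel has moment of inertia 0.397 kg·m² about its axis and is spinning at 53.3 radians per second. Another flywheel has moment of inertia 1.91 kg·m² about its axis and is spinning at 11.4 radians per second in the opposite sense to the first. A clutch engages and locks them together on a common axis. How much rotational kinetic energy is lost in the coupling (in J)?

No external torque acts about the common axis, so total angular momentum is conserved.
Taking A's sense as positive: L = (0.3970)(53.3) − (1.910)(11.4) = -0.6139 kg·m²·rad/s.
Combined I = 0.3970 + 1.910 = 2.307 kg·m².
ω_f = L / I = -0.6139 / 2.307 = -0.2661 rad/s.
KE_i = ½ΣIω² = 688.0 J; KE_f = ½(2.307)(0.2661)² = 0.08168 J.

ΔKE lost ≈ 688 J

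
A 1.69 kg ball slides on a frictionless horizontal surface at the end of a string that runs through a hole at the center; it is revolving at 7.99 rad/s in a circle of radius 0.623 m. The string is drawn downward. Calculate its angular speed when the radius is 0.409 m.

ω₂ ≈ 18.5 rad/s

The constraining force is radial, so m r² ω about the center is conserved.
ω₂ = ω₁ (r₁/r₂)² = (7.99)(0.623/0.409)² = 18.54 rad/s.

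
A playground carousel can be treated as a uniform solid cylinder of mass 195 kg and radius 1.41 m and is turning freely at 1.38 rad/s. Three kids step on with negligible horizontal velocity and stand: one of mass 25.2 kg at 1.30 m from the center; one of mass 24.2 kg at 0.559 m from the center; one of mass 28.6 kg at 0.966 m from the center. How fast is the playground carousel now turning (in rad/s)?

The added mass arrives with no angular momentum about the center, and any external torque about the center is negligible, so the system's angular momentum is conserved.
I_p = ½(195)(1.41)² = 193.8 kg·m².
Added inertia Σmr² = (25.2)(1.30)² + (24.2)(0.559)² + (28.6)(0.966)² = 76.84 kg·m²; I_f = 193.8 + 76.84 = 270.7 kg·m².
ω_f = I_p ω_i / I_f = (193.8)(1.38) / 270.7 = 0.9883 rad/s.

ω_f ≈ 0.988 rad/s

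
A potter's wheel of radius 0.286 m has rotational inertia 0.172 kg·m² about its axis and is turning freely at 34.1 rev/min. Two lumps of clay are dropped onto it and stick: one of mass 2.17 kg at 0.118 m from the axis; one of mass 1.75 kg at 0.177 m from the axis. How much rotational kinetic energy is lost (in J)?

No external torque acts about the axis; L_before = L_after.
Added inertia Σmr² = (2.17)(0.118)² + (1.75)(0.177)² = 0.08504 kg·m²; I_f = 0.1720 + 0.08504 = 0.2570 kg·m².
ω_f = I_p ω_i / I_f = (0.1720)(34.1) / 0.2570 = 22.82 rpm.
KE_i = ½(0.1720)(3.571 rad/s)² = 1.097 J; KE_f = ½(0.2570)(2.390)² = 0.7338 J.

energy lost ≈ 0.363 J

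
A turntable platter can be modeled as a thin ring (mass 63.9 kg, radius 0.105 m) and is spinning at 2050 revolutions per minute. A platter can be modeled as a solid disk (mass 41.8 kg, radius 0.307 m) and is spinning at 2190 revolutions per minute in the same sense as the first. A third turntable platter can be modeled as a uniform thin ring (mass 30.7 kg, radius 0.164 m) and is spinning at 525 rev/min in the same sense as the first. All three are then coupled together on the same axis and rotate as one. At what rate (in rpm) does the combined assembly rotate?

|ω_f| ≈ 1770 rpm

The coupling torques are internal; angular momentum about the shared axis is conserved.
Moments of inertia: I_A = (63.9)(0.105)² = 0.7045 kg·m²; I_B = ½(41.8)(0.307)² = 1.970 kg·m²; I_C = (30.7)(0.164)² = 0.8257 kg·m².
Taking A's sense as positive: L = (0.7045)(2050) + (1.970)(2190) + (0.8257)(525) = 6192 kg·m²·rpm.
Combined I = 0.7045 + 1.970 + 0.8257 = 3.500 kg·m².
ω_f = L / I = 6192 / 3.500 = 1769 rpm.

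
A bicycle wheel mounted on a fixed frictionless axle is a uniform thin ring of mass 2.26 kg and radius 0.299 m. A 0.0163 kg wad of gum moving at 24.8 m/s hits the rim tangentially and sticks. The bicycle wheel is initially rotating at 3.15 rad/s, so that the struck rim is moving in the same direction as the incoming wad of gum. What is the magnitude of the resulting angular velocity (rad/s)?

|ω_f| ≈ 3.72 rad/s

The axle reaction passes through the axle and exerts no torque about it; angular momentum about the axle is conserved through the impact.
I_p = (2.26)(0.299)² = 0.2020 kg·m². Taking the sense of the wad of gum's angular momentum as positive, L_{wad} = m v R = (0.0163)(24.8)(0.299) = 0.1209 kg·m²/s.
L_i = +I_p ω_p + m v R = +(0.2020)(3.15) + 0.1209 = 0.7573 kg·m²/s.
After sticking, I_f = I_p + m R² = 0.2020 + (0.0163)(0.299)² = 0.2035 kg·m².
ω_f = L_i / I_f = 0.7573 / 0.2035 = 3.721 rad/s.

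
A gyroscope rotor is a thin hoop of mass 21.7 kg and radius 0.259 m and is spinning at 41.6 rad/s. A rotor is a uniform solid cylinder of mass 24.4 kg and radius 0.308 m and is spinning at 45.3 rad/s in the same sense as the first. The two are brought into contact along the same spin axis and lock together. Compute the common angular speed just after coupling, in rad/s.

|ω_f| ≈ 43.2 rad/s

The coupling torques are internal; angular momentum about the shared axis is conserved.
Moments of inertia: I_A = (21.7)(0.259)² = 1.456 kg·m²; I_B = ½(24.4)(0.308)² = 1.157 kg·m².
Taking A's sense as positive: L = (1.456)(41.6) + (1.157)(45.3) = 113.0 kg·m²·rad/s.
Combined I = 1.456 + 1.157 = 2.613 kg·m².
ω_f = L / I = 113.0 / 2.613 = 43.24 rad/s.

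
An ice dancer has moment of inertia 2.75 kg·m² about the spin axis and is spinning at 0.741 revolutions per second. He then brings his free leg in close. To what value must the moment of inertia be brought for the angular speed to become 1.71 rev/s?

Angular momentum about the spin axis is conserved since the torque about it is zero.
I₂ = I₁ω₁ / ω₂ = (2.75)(0.741) / (1.71) = 1.192 kg·m².

I₂ ≈ 1.19 kg·m²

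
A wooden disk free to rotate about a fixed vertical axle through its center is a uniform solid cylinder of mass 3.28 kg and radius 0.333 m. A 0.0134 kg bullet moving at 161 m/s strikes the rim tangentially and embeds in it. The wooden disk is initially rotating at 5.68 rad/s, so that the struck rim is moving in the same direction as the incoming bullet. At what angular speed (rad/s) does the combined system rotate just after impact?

The axle reaction passes through the axle and exerts no torque about it; angular momentum about the axle is conserved through the impact.
I_p = ½(3.28)(0.333)² = 0.1819 kg·m². Taking the sense of the bullet's angular momentum as positive, L_{bullet} = m v R = (0.0134)(161)(0.333) = 0.7184 kg·m²/s.
L_i = +I_p ω_p + m v R = +(0.1819)(5.68) + 0.7184 = 1.751 kg·m²/s.
After sticking, I_f = I_p + m R² = 0.1819 + (0.0134)(0.333)² = 0.1833 kg·m².
ω_f = L_i / I_f = 1.751 / 0.1833 = 9.552 rad/s.

|ω_f| ≈ 9.55 rad/s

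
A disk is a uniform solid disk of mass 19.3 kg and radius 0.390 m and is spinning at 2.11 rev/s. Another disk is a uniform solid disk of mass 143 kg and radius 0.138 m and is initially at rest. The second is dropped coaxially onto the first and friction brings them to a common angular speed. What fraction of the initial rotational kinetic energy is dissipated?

No external torque acts about the common axis, so total angular momentum is conserved.
Moments of inertia: I_A = ½(19.3)(0.390)² = 1.468 kg·m²; I_B = ½(143)(0.138)² = 1.362 kg·m².
Taking A's sense as positive: L = (1.468)(2.11) = 3.097 kg·m²·rev/s.
Combined I = 1.468 + 1.362 = 2.829 kg·m².
ω_f = L / I = 3.097 / 2.829 = 1.095 rev/s.
KE_i = ½ΣIω² = 129.0 J; KE_f = ½(2.829)(6.877)² = 66.91 J.
Fraction dissipated = (KE_i − KE_f)/KE_i = 0.4812.

fraction ≈ 0.481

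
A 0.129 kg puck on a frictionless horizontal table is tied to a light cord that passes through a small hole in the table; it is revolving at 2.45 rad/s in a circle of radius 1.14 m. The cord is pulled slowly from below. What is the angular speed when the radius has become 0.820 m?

ω₂ ≈ 4.74 rad/s

No torque about the axis ⇒ m r₁² ω₁ = m r₂² ω₂.
ω₂ = ω₁ (r₁/r₂)² = (2.45)(1.14/0.820)² = 4.735 rad/s.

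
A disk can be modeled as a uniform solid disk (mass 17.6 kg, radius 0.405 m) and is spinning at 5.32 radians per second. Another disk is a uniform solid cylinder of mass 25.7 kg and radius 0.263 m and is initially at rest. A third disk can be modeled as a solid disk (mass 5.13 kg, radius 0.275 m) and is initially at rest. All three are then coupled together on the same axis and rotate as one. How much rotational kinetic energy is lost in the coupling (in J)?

No external torque acts about the common axis, so total angular momentum is conserved.
Moments of inertia: I_A = ½(17.6)(0.405)² = 1.443 kg·m²; I_B = ½(25.7)(0.263)² = 0.8888 kg·m²; I_C = ½(5.13)(0.275)² = 0.1940 kg·m².
Taking A's sense as positive: L = (1.443)(5.32) = 7.679 kg·m²·rad/s.
Combined I = 1.443 + 0.8888 + 0.1940 = 2.526 kg·m².
ω_f = L / I = 7.679 / 2.526 = 3.040 rad/s.
KE_i = ½ΣIω² = 20.43 J; KE_f = ½(2.526)(3.040)² = 11.67 J.

ΔKE lost ≈ 8.76 J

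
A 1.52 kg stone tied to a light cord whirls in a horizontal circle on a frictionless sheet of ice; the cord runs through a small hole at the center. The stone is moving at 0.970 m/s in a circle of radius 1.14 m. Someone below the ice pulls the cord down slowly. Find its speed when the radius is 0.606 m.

The only horizontal force on the mass is along the cord (radial), so it exerts no torque about the hole and angular momentum m v r is conserved.
v₂ = v₁ r₁ / r₂ = (0.970)(1.14) / (0.606) = 1.825 m/s.

v₂ ≈ 1.82 m/s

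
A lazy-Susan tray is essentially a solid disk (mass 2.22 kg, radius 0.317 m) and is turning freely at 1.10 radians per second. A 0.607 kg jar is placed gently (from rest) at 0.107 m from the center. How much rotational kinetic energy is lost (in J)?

energy lost ≈ 0.00396 J

The added mass arrives with no angular momentum about the center, and any external torque about the center is negligible, so the system's angular momentum is conserved.
I_p = ½(2.22)(0.317)² = 0.1115 kg·m².
Added inertia Σmr² = (0.607)(0.107)² = 0.006950 kg·m²; I_f = 0.1115 + 0.006950 = 0.1185 kg·m².
ω_f = I_p ω_i / I_f = (0.1115)(1.10) / 0.1185 = 1.035 rad/s.
KE_i = ½(0.1115)(1.100 rad/s)² = 0.06748 J; KE_f = ½(0.1185)(1.035)² = 0.06353 J.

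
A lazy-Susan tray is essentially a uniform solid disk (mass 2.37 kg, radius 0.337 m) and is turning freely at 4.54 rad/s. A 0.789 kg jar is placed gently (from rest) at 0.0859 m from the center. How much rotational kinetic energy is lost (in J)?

The added mass arrives with no angular momentum about the center, and any external torque about the center is negligible, so the system's angular momentum is conserved.
I_p = ½(2.37)(0.337)² = 0.1346 kg·m².
Added inertia Σmr² = (0.789)(0.0859)² = 0.005822 kg·m²; I_f = 0.1346 + 0.005822 = 0.1404 kg·m².
ω_f = I_p ω_i / I_f = (0.1346)(4.54) / 0.1404 = 4.352 rad/s.
KE_i = ½(0.1346)(4.540 rad/s)² = 1.387 J; KE_f = ½(0.1404)(4.352)² = 1.329 J.

energy lost ≈ 0.0575 J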